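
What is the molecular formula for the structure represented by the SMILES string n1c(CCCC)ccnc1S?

C8H12N2S

Heavy atoms from the SMILES: 8 C, 2 N, 1 S.
Implicit hydrogens by atom environment:
  3 × C: 2 H each → 6
  2 × C (aromatic): 1 H each → 2
  2 × C (aromatic): no H
  2 × N (aromatic): no H
  1 × C: 3 H
  1 × S: 1 H
  Total hydrogens = 12.
Molecular formula: C8H12N2S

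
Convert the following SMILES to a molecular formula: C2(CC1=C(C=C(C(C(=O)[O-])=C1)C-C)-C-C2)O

Heavy atoms from the SMILES: 13 C, 3 O.
Implicit hydrogens by atom environment:
  4 × C: 2 H each → 8
  4 × C (aromatic): no H
  2 × C (aromatic): 1 H each → 2
  1 × C: 3 H
  1 × C: 1 H
  1 × C: no H
  1 × O: 1 H
  1 × O: no H
  1 × O (charge -1): no H
  Total hydrogens = 15.
Net charge -1.
Molecular formula: C13H15O3-

C13H15O3-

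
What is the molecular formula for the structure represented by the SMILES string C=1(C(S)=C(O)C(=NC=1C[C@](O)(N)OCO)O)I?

C8H11IN2O5S

Heavy atoms from the SMILES: 8 C, 1 I, 2 N, 5 O, 1 S.
Implicit hydrogens by atom environment:
  5 × C (aromatic): no H
  4 × O: 1 H each → 4
  2 × C: 2 H each → 4
  1 × C: no H
  1 × I: no H
  1 × N: 2 H
  1 × N (aromatic): no H
  1 × O: no H
  1 × S: 1 H
  Total hydrogens = 11.
Molecular formula: C8H11IN2O5S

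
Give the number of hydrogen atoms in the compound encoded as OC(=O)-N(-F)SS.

2

Hydrogens are implicit in SMILES; fill each atom to its normal valence:
  1 × C: no H
  1 × F: no H
  1 × N: no H
  1 × O: 1 H
  1 × O: no H
  1 × S: 1 H
  1 × S: no H
  Total hydrogens = 2.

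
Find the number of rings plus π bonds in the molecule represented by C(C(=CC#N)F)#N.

5

Molecular formula from the SMILES: C4HFN2.
DoU = (2C + 2 + N − H − X)/2 = (2·4 + 2 + 2 − 1 − 1)/2 = 10/2 = 5.
(Structurally: 0 ring(s) + 5 π bond(s) = 5.)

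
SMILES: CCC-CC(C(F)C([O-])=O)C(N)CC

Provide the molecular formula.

Heavy atoms from the SMILES: 10 C, 1 F, 1 N, 2 O.
Implicit hydrogens by atom environment:
  4 × C: 2 H each → 8
  3 × C: 1 H each → 3
  2 × C: 3 H each → 6
  1 × C: no H
  1 × F: no H
  1 × N: 2 H
  1 × O: no H
  1 × O (charge -1): no H
  Total hydrogens = 19.
Net charge -1.
Molecular formula: C10H19FNO2-

C10H19FNO2-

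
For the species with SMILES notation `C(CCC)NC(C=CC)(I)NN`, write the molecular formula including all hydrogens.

C8H18IN3

Heavy atoms from the SMILES: 8 C, 1 I, 3 N.
Implicit hydrogens by atom environment:
  3 × C: 2 H each → 6
  2 × C: 3 H each → 6
  2 × C: 1 H each → 2
  2 × N: 1 H each → 2
  1 × C: no H
  1 × I: no H
  1 × N: 2 H
  Total hydrogens = 18.
Molecular formula: C8H18IN3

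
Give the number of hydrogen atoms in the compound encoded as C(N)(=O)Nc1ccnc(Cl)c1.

6

Hydrogens are implicit in SMILES; fill each atom to its normal valence:
  3 × C (aromatic): 1 H each → 3
  2 × C (aromatic): no H
  1 × C: no H
  1 × Cl: no H
  1 × N: 2 H
  1 × N: 1 H
  1 × N (aromatic): no H
  1 × O: no H
  Total hydrogens = 6.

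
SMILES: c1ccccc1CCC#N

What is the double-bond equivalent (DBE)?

6

Molecular formula from the SMILES: C9H9N.
DoU = (2C + 2 + N − H − X)/2 = (2·9 + 2 + 1 − 9 − 0)/2 = 12/2 = 6.
(Structurally: 1 ring(s) + 5 π bond(s) = 6.)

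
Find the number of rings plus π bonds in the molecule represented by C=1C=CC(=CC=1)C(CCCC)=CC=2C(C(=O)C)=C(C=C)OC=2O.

Molecular formula from the SMILES: C20H22O3.
DoU = (2C + 2 + N − H − X)/2 = (2·20 + 2 + 0 − 22 − 0)/2 = 20/2 = 10.
(Structurally: 2 ring(s) + 8 π bond(s) = 10.)

10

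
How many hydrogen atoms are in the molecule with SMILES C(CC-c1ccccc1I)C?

Hydrogens are implicit in SMILES; fill each atom to its normal valence:
  4 × C (aromatic): 1 H each → 4
  3 × C: 2 H each → 6
  2 × C (aromatic): no H
  1 × C: 3 H
  1 × I: no H
  Total hydrogens = 13.

13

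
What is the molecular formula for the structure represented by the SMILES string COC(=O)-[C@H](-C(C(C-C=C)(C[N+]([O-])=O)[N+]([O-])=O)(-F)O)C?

Heavy atoms from the SMILES: 10 C, 1 F, 2 N, 7 O.
Implicit hydrogens by atom environment:
  4 × O: no H
  3 × C: 2 H each → 6
  3 × C: no H
  2 × C: 3 H each → 6
  2 × C: 1 H each → 2
  2 × N (charge +1): no H
  2 × O (charge -1): no H
  1 × F: no H
  1 × O: 1 H
  Total hydrogens = 15.
Molecular formula: C10H15FN2O7

C10H15FN2O7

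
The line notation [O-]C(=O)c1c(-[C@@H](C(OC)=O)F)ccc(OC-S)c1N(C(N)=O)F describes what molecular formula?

Heavy atoms from the SMILES: 12 C, 2 F, 2 N, 6 O, 1 S.
Implicit hydrogens by atom environment:
  5 × O: no H
  4 × C (aromatic): no H
  3 × C: no H
  2 × C (aromatic): 1 H each → 2
  2 × F: no H
  1 × C: 3 H
  1 × C: 2 H
  1 × C: 1 H
  1 × N: 2 H
  1 × N: no H
  1 × O (charge -1): no H
  1 × S: 1 H
  Total hydrogens = 11.
Net charge -1.
Molecular formula: C12H11F2N2O6S-

C12H11F2N2O6S-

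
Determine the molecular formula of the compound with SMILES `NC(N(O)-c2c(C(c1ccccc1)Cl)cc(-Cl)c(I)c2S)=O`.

Heavy atoms from the SMILES: 14 C, 2 Cl, 1 I, 2 N, 2 O, 1 S.
Implicit hydrogens by atom environment:
  6 × C (aromatic): 1 H each → 6
  6 × C (aromatic): no H
  2 × Cl: no H
  1 × C: 1 H
  1 × C: no H
  1 × I: no H
  1 × N: 2 H
  1 × N: no H
  1 × O: 1 H
  1 × O: no H
  1 × S: 1 H
  Total hydrogens = 11.
Molecular formula: C14H11Cl2IN2O2S

C14H11Cl2IN2O2S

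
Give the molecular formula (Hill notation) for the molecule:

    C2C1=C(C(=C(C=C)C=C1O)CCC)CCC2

C15H20O

Heavy atoms from the SMILES: 15 C, 1 O.
Implicit hydrogens by atom environment:
  7 × C: 2 H each → 14
  5 × C (aromatic): no H
  1 × C: 3 H
  1 × C (aromatic): 1 H
  1 × C: 1 H
  1 × O: 1 H
  Total hydrogens = 20.
Molecular formula: C15H20O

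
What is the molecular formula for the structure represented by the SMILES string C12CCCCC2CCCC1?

Heavy atoms from the SMILES: 10 C.
Implicit hydrogens by atom environment:
  8 × C: 2 H each → 16
  2 × C: 1 H each → 2
  Total hydrogens = 18.
Molecular formula: C10H18

C10H18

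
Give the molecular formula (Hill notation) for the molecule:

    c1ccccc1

C6H6

Heavy atoms from the SMILES: 6 C.
Implicit hydrogens by atom environment:
  6 × C (aromatic): 1 H each → 6
  Total hydrogens = 6.
Molecular formula: C6H6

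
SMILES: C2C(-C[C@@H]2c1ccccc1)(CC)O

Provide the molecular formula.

Heavy atoms from the SMILES: 12 C, 1 O.
Implicit hydrogens by atom environment:
  5 × C (aromatic): 1 H each → 5
  3 × C: 2 H each → 6
  1 × C: 3 H
  1 × C: 1 H
  1 × C: no H
  1 × C (aromatic): no H
  1 × O: 1 H
  Total hydrogens = 16.
Molecular formula: C12H16O

C12H16O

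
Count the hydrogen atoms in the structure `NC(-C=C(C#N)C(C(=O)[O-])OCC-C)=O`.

11

Hydrogens are implicit in SMILES; fill each atom to its normal valence:
  4 × C: no H
  3 × O: no H
  2 × C: 2 H each → 4
  2 × C: 1 H each → 2
  1 × C: 3 H
  1 × N: 2 H
  1 × N: no H
  1 × O (charge -1): no H
  Total hydrogens = 11.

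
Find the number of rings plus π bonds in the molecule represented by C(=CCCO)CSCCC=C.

2

Molecular formula from the SMILES: C9H16OS.
DoU = (2C + 2 + N − H − X)/2 = (2·9 + 2 + 0 − 16 − 0)/2 = 4/2 = 2.
(Structurally: 0 ring(s) + 2 π bond(s) = 2.)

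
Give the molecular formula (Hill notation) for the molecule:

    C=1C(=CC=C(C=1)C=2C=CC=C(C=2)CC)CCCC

Heavy atoms from the SMILES: 18 C.
Implicit hydrogens by atom environment:
  8 × C (aromatic): 1 H each → 8
  4 × C: 2 H each → 8
  4 × C (aromatic): no H
  2 × C: 3 H each → 6
  Total hydrogens = 22.
Molecular formula: C18H22

C18H22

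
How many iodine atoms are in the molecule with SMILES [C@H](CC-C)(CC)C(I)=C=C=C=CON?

1

The symbol for iodine appears 1 time in the SMILES.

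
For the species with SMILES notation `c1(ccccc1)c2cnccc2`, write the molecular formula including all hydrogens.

C11H9N

Heavy atoms from the SMILES: 11 C, 1 N.
Implicit hydrogens by atom environment:
  9 × C (aromatic): 1 H each → 9
  2 × C (aromatic): no H
  1 × N (aromatic): no H
  Total hydrogens = 9.
Molecular formula: C11H9N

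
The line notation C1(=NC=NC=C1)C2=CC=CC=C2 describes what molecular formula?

Heavy atoms from the SMILES: 10 C, 2 N.
Implicit hydrogens by atom environment:
  8 × C (aromatic): 1 H each → 8
  2 × C (aromatic): no H
  2 × N (aromatic): no H
  Total hydrogens = 8.
Molecular formula: C10H8N2

C10H8N2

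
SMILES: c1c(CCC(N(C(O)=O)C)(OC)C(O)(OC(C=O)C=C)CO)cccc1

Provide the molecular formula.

C18H25NO7

Heavy atoms from the SMILES: 18 C, 1 N, 7 O.
Implicit hydrogens by atom environment:
  5 × C (aromatic): 1 H each → 5
  4 × C: 2 H each → 8
  4 × O: no H
  3 × C: 1 H each → 3
  3 × C: no H
  3 × O: 1 H each → 3
  2 × C: 3 H each → 6
  1 × C (aromatic): no H
  1 × N: no H
  Total hydrogens = 25.
Molecular formula: C18H25NO7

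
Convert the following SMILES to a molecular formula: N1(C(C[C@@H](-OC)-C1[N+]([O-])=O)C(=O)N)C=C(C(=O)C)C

Heavy atoms from the SMILES: 11 C, 3 N, 5 O.
Implicit hydrogens by atom environment:
  4 × C: 1 H each → 4
  4 × O: no H
  3 × C: 3 H each → 9
  3 × C: no H
  1 × C: 2 H
  1 × N: 2 H
  1 × N: no H
  1 × N (charge +1): no H
  1 × O (charge -1): no H
  Total hydrogens = 17.
Molecular formula: C11H17N3O5

C11H17N3O5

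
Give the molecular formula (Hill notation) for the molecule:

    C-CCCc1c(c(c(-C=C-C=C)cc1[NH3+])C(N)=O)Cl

C15H20ClN2O+

Heavy atoms from the SMILES: 15 C, 1 Cl, 2 N, 1 O.
Implicit hydrogens by atom environment:
  5 × C (aromatic): no H
  4 × C: 2 H each → 8
  3 × C: 1 H each → 3
  1 × C: 3 H
  1 × C (aromatic): 1 H
  1 × C: no H
  1 × Cl: no H
  1 × N (charge +1): 3 H
  1 × N: 2 H
  1 × O: no H
  Total hydrogens = 20.
Net charge +1.
Molecular formula: C15H20ClN2O+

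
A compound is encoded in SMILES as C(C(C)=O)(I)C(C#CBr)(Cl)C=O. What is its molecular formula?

C7H5BrClIO2

Heavy atoms from the SMILES: 1 Br, 7 C, 1 Cl, 1 I, 2 O.
Implicit hydrogens by atom environment:
  4 × C: no H
  2 × C: 1 H each → 2
  2 × O: no H
  1 × Br: no H
  1 × C: 3 H
  1 × Cl: no H
  1 × I: no H
  Total hydrogens = 5.
Molecular formula: C7H5BrClIO2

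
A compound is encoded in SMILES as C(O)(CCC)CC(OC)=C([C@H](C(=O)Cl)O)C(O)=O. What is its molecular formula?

C11H17ClO6

Heavy atoms from the SMILES: 11 C, 1 Cl, 6 O.
Implicit hydrogens by atom environment:
  4 × C: no H
  3 × C: 2 H each → 6
  3 × O: 1 H each → 3
  3 × O: no H
  2 × C: 3 H each → 6
  2 × C: 1 H each → 2
  1 × Cl: no H
  Total hydrogens = 17.
Molecular formula: C11H17ClO6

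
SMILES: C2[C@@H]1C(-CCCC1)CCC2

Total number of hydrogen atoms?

Hydrogens are implicit in SMILES; fill each atom to its normal valence:
  8 × C: 2 H each → 16
  2 × C: 1 H each → 2
  Total hydrogens = 18.

18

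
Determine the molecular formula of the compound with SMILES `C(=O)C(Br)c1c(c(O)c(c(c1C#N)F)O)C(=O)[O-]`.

Heavy atoms from the SMILES: 1 Br, 10 C, 1 F, 1 N, 5 O.
Implicit hydrogens by atom environment:
  6 × C (aromatic): no H
  2 × C: 1 H each → 2
  2 × C: no H
  2 × O: 1 H each → 2
  2 × O: no H
  1 × Br: no H
  1 × F: no H
  1 × N: no H
  1 × O (charge -1): no H
  Total hydrogens = 4.
Net charge -1.
Molecular formula: C10H4BrFNO5-

C10H4BrFNO5-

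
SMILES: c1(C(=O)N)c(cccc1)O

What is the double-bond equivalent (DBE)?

Molecular formula from the SMILES: C7H7NO2.
DoU = (2C + 2 + N − H − X)/2 = (2·7 + 2 + 1 − 7 − 0)/2 = 10/2 = 5.
(Structurally: 1 ring(s) + 4 π bond(s) = 5.)

5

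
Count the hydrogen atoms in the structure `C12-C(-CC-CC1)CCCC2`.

Hydrogens are implicit in SMILES; fill each atom to its normal valence:
  8 × C: 2 H each → 16
  2 × C: 1 H each → 2
  Total hydrogens = 18.

18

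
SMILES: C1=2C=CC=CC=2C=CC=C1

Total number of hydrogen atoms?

8

Hydrogens are implicit in SMILES; fill each atom to its normal valence:
  8 × C (aromatic): 1 H each → 8
  2 × C (aromatic): no H
  Total hydrogens = 8.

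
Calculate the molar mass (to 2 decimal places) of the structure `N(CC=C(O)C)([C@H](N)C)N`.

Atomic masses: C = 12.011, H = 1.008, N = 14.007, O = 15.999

Molecular formula: C6H15N3O.
M = 6×12.011 + 15×1.008 + 3×14.007 + 1×15.999 = 145.21 g/mol.

145.21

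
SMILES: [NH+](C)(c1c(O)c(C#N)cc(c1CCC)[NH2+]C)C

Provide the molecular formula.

[C13H21N3O]2+

Heavy atoms from the SMILES: 13 C, 3 N, 1 O.
Implicit hydrogens by atom environment:
  5 × C (aromatic): no H
  4 × C: 3 H each → 12
  2 × C: 2 H each → 4
  1 × C (aromatic): 1 H
  1 × C: no H
  1 × N (charge +1): 2 H
  1 × N (charge +1): 1 H
  1 × N: no H
  1 × O: 1 H
  Total hydrogens = 21.
Net charge +2.
Molecular formula: [C13H21N3O]2+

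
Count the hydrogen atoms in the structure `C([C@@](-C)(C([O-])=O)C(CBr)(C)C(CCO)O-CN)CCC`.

27

Hydrogens are implicit in SMILES; fill each atom to its normal valence:
  7 × C: 2 H each → 14
  3 × C: 3 H each → 9
  3 × C: no H
  2 × O: no H
  1 × Br: no H
  1 × C: 1 H
  1 × N: 2 H
  1 × O: 1 H
  1 × O (charge -1): no H
  Total hydrogens = 27.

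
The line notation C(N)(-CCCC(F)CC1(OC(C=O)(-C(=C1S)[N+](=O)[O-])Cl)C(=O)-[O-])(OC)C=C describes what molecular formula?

Heavy atoms from the SMILES: 15 C, 1 Cl, 1 F, 2 N, 7 O, 1 S.
Implicit hydrogens by atom environment:
  6 × C: no H
  5 × C: 2 H each → 10
  5 × O: no H
  3 × C: 1 H each → 3
  2 × O (charge -1): no H
  1 × C: 3 H
  1 × Cl: no H
  1 × F: no H
  1 × N: 2 H
  1 × N (charge +1): no H
  1 × S: 1 H
  Total hydrogens = 19.
Net charge -1.
Molecular formula: C15H19ClFN2O7S-

C15H19ClFN2O7S-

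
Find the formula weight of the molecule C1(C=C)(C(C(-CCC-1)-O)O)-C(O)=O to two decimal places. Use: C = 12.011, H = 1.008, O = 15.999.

Molecular formula: C9H14O4.
M = 9×12.011 + 14×1.008 + 4×15.999 = 186.21 g/mol.

186.21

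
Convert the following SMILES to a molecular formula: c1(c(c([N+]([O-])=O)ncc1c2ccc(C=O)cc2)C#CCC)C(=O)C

C18H14N2O4

Heavy atoms from the SMILES: 18 C, 2 N, 4 O.
Implicit hydrogens by atom environment:
  6 × C (aromatic): no H
  5 × C (aromatic): 1 H each → 5
  3 × C: no H
  3 × O: no H
  2 × C: 3 H each → 6
  1 × C: 2 H
  1 × C: 1 H
  1 × N (aromatic): no H
  1 × N (charge +1): no H
  1 × O (charge -1): no H
  Total hydrogens = 14.
Molecular formula: C18H14N2O4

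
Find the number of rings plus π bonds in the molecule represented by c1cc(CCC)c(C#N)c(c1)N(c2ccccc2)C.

Molecular formula from the SMILES: C17H18N2.
DoU = (2C + 2 + N − H − X)/2 = (2·17 + 2 + 2 − 18 − 0)/2 = 20/2 = 10.
(Structurally: 2 ring(s) + 8 π bond(s) = 10.)

10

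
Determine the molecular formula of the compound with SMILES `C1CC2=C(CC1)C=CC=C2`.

Heavy atoms from the SMILES: 10 C.
Implicit hydrogens by atom environment:
  4 × C: 2 H each → 8
  4 × C (aromatic): 1 H each → 4
  2 × C (aromatic): no H
  Total hydrogens = 12.
Molecular formula: C10H12

C10H12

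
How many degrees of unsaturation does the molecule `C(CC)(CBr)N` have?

Molecular formula from the SMILES: C4H10BrN.
DoU = (2C + 2 + N − H − X)/2 = (2·4 + 2 + 1 − 10 − 1)/2 = 0/2 = 0.
(Structurally: 0 ring(s) + 0 π bond(s) = 0.)

0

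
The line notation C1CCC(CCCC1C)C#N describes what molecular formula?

Heavy atoms from the SMILES: 10 C, 1 N.
Implicit hydrogens by atom environment:
  6 × C: 2 H each → 12
  2 × C: 1 H each → 2
  1 × C: 3 H
  1 × C: no H
  1 × N: no H
  Total hydrogens = 17.
Molecular formula: C10H17N

C10H17N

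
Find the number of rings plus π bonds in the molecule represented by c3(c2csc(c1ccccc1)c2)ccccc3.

Molecular formula from the SMILES: C16H12S.
DoU = (2C + 2 + N − H − X)/2 = (2·16 + 2 + 0 − 12 − 0)/2 = 22/2 = 11.
(Structurally: 3 ring(s) + 8 π bond(s) = 11.)

11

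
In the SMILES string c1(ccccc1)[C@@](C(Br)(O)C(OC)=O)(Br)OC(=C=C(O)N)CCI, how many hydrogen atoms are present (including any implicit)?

16

Hydrogens are implicit in SMILES; fill each atom to its normal valence:
  6 × C: no H
  5 × C (aromatic): 1 H each → 5
  3 × O: no H
  2 × Br: no H
  2 × C: 2 H each → 4
  2 × O: 1 H each → 2
  1 × C: 3 H
  1 × C (aromatic): no H
  1 × I: no H
  1 × N: 2 H
  Total hydrogens = 16.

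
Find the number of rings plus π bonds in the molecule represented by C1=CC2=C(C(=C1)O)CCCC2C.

Molecular formula from the SMILES: C11H14O.
DoU = (2C + 2 + N − H − X)/2 = (2·11 + 2 + 0 − 14 − 0)/2 = 10/2 = 5.
(Structurally: 2 ring(s) + 3 π bond(s) = 5.)

5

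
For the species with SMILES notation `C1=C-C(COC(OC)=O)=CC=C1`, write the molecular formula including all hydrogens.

Heavy atoms from the SMILES: 9 C, 3 O.
Implicit hydrogens by atom environment:
  5 × C (aromatic): 1 H each → 5
  3 × O: no H
  1 × C: 3 H
  1 × C: 2 H
  1 × C (aromatic): no H
  1 × C: no H
  Total hydrogens = 10.
Molecular formula: C9H10O3

C9H10O3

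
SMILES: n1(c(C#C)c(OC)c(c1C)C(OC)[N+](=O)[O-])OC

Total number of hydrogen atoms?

Hydrogens are implicit in SMILES; fill each atom to its normal valence:
  4 × C: 3 H each → 12
  4 × C (aromatic): no H
  4 × O: no H
  2 × C: 1 H each → 2
  1 × C: no H
  1 × N (aromatic): no H
  1 × N (charge +1): no H
  1 × O (charge -1): no H
  Total hydrogens = 14.

14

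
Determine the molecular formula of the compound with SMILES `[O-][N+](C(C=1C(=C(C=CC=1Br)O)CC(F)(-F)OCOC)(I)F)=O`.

Heavy atoms from the SMILES: 1 Br, 11 C, 3 F, 1 I, 1 N, 5 O.
Implicit hydrogens by atom environment:
  4 × C (aromatic): no H
  3 × F: no H
  3 × O: no H
  2 × C: 2 H each → 4
  2 × C (aromatic): 1 H each → 2
  2 × C: no H
  1 × Br: no H
  1 × C: 3 H
  1 × I: no H
  1 × N (charge +1): no H
  1 × O: 1 H
  1 × O (charge -1): no H
  Total hydrogens = 10.
Molecular formula: C11H10BrF3INO5

C11H10BrF3INO5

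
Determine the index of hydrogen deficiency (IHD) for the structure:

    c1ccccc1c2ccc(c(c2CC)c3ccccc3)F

Molecular formula from the SMILES: C20H17F.
DoU = (2C + 2 + N − H − X)/2 = (2·20 + 2 + 0 − 17 − 1)/2 = 24/2 = 12.
(Structurally: 3 ring(s) + 9 π bond(s) = 12.)

12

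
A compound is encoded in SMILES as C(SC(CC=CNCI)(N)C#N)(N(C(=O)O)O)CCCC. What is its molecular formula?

C12H21IN4O3S

Heavy atoms from the SMILES: 12 C, 1 I, 4 N, 3 O, 1 S.
Implicit hydrogens by atom environment:
  5 × C: 2 H each → 10
  3 × C: 1 H each → 3
  3 × C: no H
  2 × N: no H
  2 × O: 1 H each → 2
  1 × C: 3 H
  1 × I: no H
  1 × N: 2 H
  1 × N: 1 H
  1 × O: no H
  1 × S: no H
  Total hydrogens = 21.
Molecular formula: C12H21IN4O3S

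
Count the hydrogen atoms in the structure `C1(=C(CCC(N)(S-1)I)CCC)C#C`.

Hydrogens are implicit in SMILES; fill each atom to its normal valence:
  4 × C: 2 H each → 8
  4 × C: no H
  1 × C: 3 H
  1 × C: 1 H
  1 × I: no H
  1 × N: 2 H
  1 × S: no H
  Total hydrogens = 14.

14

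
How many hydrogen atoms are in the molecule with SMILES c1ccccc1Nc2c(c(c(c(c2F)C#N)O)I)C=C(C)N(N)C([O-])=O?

Hydrogens are implicit in SMILES; fill each atom to its normal valence:
  7 × C (aromatic): no H
  5 × C (aromatic): 1 H each → 5
  3 × C: no H
  2 × N: no H
  1 × C: 3 H
  1 × C: 1 H
  1 × F: no H
  1 × I: no H
  1 × N: 2 H
  1 × N: 1 H
  1 × O: 1 H
  1 × O: no H
  1 × O (charge -1): no H
  Total hydrogens = 13.

13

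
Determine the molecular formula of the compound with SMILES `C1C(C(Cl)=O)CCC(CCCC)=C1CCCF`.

Heavy atoms from the SMILES: 14 C, 1 Cl, 1 F, 1 O.
Implicit hydrogens by atom environment:
  9 × C: 2 H each → 18
  3 × C: no H
  1 × C: 3 H
  1 × C: 1 H
  1 × Cl: no H
  1 × F: no H
  1 × O: no H
  Total hydrogens = 22.
Molecular formula: C14H22ClFO

C14H22ClFO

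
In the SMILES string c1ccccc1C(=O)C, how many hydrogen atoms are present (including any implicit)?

8

Hydrogens are implicit in SMILES; fill each atom to its normal valence:
  5 × C (aromatic): 1 H each → 5
  1 × C: 3 H
  1 × C (aromatic): no H
  1 × C: no H
  1 × O: no H
  Total hydrogens = 8.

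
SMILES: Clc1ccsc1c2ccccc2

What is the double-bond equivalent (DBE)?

7

Molecular formula from the SMILES: C10H7ClS.
DoU = (2C + 2 + N − H − X)/2 = (2·10 + 2 + 0 − 7 − 1)/2 = 14/2 = 7.
(Structurally: 2 ring(s) + 5 π bond(s) = 7.)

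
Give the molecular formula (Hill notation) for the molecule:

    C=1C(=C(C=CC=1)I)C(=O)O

Heavy atoms from the SMILES: 7 C, 1 I, 2 O.
Implicit hydrogens by atom environment:
  4 × C (aromatic): 1 H each → 4
  2 × C (aromatic): no H
  1 × C: no H
  1 × I: no H
  1 × O: 1 H
  1 × O: no H
  Total hydrogens = 5.
Molecular formula: C7H5IO2

C7H5IO2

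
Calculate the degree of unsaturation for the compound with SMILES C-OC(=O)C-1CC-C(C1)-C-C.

2

Molecular formula from the SMILES: C9H16O2.
DoU = (2C + 2 + N − H − X)/2 = (2·9 + 2 + 0 − 16 − 0)/2 = 4/2 = 2.
(Structurally: 1 ring(s) + 1 π bond(s) = 2.)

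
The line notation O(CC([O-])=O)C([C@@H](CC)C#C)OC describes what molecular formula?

Heavy atoms from the SMILES: 9 C, 4 O.
Implicit hydrogens by atom environment:
  3 × C: 1 H each → 3
  3 × O: no H
  2 × C: 3 H each → 6
  2 × C: 2 H each → 4
  2 × C: no H
  1 × O (charge -1): no H
  Total hydrogens = 13.
Net charge -1.
Molecular formula: C9H13O4-

C9H13O4-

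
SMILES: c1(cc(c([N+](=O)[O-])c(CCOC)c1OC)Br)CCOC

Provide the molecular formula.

C13H18BrNO5

Heavy atoms from the SMILES: 1 Br, 13 C, 1 N, 5 O.
Implicit hydrogens by atom environment:
  5 × C (aromatic): no H
  4 × C: 2 H each → 8
  4 × O: no H
  3 × C: 3 H each → 9
  1 × Br: no H
  1 × C (aromatic): 1 H
  1 × N (charge +1): no H
  1 × O (charge -1): no H
  Total hydrogens = 18.
Molecular formula: C13H18BrNO5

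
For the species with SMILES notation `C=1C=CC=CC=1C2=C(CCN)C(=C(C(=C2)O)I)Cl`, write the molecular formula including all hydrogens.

C14H13ClINO

Heavy atoms from the SMILES: 14 C, 1 Cl, 1 I, 1 N, 1 O.
Implicit hydrogens by atom environment:
  6 × C (aromatic): 1 H each → 6
  6 × C (aromatic): no H
  2 × C: 2 H each → 4
  1 × Cl: no H
  1 × I: no H
  1 × N: 2 H
  1 × O: 1 H
  Total hydrogens = 13.
Molecular formula: C14H13ClINO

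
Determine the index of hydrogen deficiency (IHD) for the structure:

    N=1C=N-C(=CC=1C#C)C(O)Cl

6

Molecular formula from the SMILES: C7H5ClN2O.
DoU = (2C + 2 + N − H − X)/2 = (2·7 + 2 + 2 − 5 − 1)/2 = 12/2 = 6.
(Structurally: 1 ring(s) + 5 π bond(s) = 6.)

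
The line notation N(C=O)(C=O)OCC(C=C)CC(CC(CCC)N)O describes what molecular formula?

C13H24N2O4

Heavy atoms from the SMILES: 13 C, 2 N, 4 O.
Implicit hydrogens by atom environment:
  6 × C: 2 H each → 12
  6 × C: 1 H each → 6
  3 × O: no H
  1 × C: 3 H
  1 × N: 2 H
  1 × N: no H
  1 × O: 1 H
  Total hydrogens = 24.
Molecular formula: C13H24N2O4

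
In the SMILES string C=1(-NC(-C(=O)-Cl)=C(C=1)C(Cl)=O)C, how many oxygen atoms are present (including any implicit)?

2

The symbol for oxygen appears 2 times in the SMILES.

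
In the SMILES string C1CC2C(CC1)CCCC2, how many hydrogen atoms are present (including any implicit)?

Hydrogens are implicit in SMILES; fill each atom to its normal valence:
  8 × C: 2 H each → 16
  2 × C: 1 H each → 2
  Total hydrogens = 18.

18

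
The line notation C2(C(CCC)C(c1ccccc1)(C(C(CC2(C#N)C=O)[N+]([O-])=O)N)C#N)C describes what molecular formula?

C20H24N4O3

Heavy atoms from the SMILES: 20 C, 4 N, 3 O.
Implicit hydrogens by atom environment:
  5 × C: 1 H each → 5
  5 × C (aromatic): 1 H each → 5
  4 × C: no H
  3 × C: 2 H each → 6
  2 × C: 3 H each → 6
  2 × N: no H
  2 × O: no H
  1 × C (aromatic): no H
  1 × N: 2 H
  1 × N (charge +1): no H
  1 × O (charge -1): no H
  Total hydrogens = 24.
Molecular formula: C20H24N4O3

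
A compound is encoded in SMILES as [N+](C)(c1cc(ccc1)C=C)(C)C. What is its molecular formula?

C11H16N+

Heavy atoms from the SMILES: 11 C, 1 N.
Implicit hydrogens by atom environment:
  4 × C (aromatic): 1 H each → 4
  3 × C: 3 H each → 9
  2 × C (aromatic): no H
  1 × C: 2 H
  1 × C: 1 H
  1 × N (charge +1): no H
  Total hydrogens = 16.
Net charge +1.
Molecular formula: C11H16N+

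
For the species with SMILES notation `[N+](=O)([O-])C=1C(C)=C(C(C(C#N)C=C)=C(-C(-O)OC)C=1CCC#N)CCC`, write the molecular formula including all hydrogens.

Heavy atoms from the SMILES: 19 C, 3 N, 4 O.
Implicit hydrogens by atom environment:
  6 × C (aromatic): no H
  5 × C: 2 H each → 10
  3 × C: 3 H each → 9
  3 × C: 1 H each → 3
  2 × C: no H
  2 × N: no H
  2 × O: no H
  1 × N (charge +1): no H
  1 × O: 1 H
  1 × O (charge -1): no H
  Total hydrogens = 23.
Molecular formula: C19H23N3O4

C19H23N3O4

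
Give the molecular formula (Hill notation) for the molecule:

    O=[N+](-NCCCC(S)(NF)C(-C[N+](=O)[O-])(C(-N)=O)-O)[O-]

C7H14FN5O6S

Heavy atoms from the SMILES: 7 C, 1 F, 5 N, 6 O, 1 S.
Implicit hydrogens by atom environment:
  4 × C: 2 H each → 8
  3 × C: no H
  3 × O: no H
  2 × N: 1 H each → 2
  2 × N (charge +1): no H
  2 × O (charge -1): no H
  1 × F: no H
  1 × N: 2 H
  1 × O: 1 H
  1 × S: 1 H
  Total hydrogens = 14.
Molecular formula: C7H14FN5O6S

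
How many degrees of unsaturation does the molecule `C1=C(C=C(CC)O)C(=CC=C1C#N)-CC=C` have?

Molecular formula from the SMILES: C14H15NO.
DoU = (2C + 2 + N − H − X)/2 = (2·14 + 2 + 1 − 15 − 0)/2 = 16/2 = 8.
(Structurally: 1 ring(s) + 7 π bond(s) = 8.)

8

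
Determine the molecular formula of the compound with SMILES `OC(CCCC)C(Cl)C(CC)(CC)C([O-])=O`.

C12H22ClO3-

Heavy atoms from the SMILES: 12 C, 1 Cl, 3 O.
Implicit hydrogens by atom environment:
  5 × C: 2 H each → 10
  3 × C: 3 H each → 9
  2 × C: 1 H each → 2
  2 × C: no H
  1 × Cl: no H
  1 × O: 1 H
  1 × O: no H
  1 × O (charge -1): no H
  Total hydrogens = 22.
Net charge -1.
Molecular formula: C12H22ClO3-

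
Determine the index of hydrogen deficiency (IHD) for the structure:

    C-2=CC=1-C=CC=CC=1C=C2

7

Molecular formula from the SMILES: C10H8.
DoU = (2C + 2 + N − H − X)/2 = (2·10 + 2 + 0 − 8 − 0)/2 = 14/2 = 7.
(Structurally: 2 ring(s) + 5 π bond(s) = 7.)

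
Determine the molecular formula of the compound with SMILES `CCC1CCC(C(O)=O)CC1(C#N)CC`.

Heavy atoms from the SMILES: 12 C, 1 N, 2 O.
Implicit hydrogens by atom environment:
  5 × C: 2 H each → 10
  3 × C: no H
  2 × C: 3 H each → 6
  2 × C: 1 H each → 2
  1 × N: no H
  1 × O: 1 H
  1 × O: no H
  Total hydrogens = 19.
Molecular formula: C12H19NO2

C12H19NO2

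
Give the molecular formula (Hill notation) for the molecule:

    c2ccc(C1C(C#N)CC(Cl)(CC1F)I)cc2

Heavy atoms from the SMILES: 13 C, 1 Cl, 1 F, 1 I, 1 N.
Implicit hydrogens by atom environment:
  5 × C (aromatic): 1 H each → 5
  3 × C: 1 H each → 3
  2 × C: 2 H each → 4
  2 × C: no H
  1 × C (aromatic): no H
  1 × Cl: no H
  1 × F: no H
  1 × I: no H
  1 × N: no H
  Total hydrogens = 12.
Molecular formula: C13H12ClFIN

C13H12ClFIN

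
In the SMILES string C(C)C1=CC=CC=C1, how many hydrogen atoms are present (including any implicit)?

10

Hydrogens are implicit in SMILES; fill each atom to its normal valence:
  5 × C (aromatic): 1 H each → 5
  1 × C: 3 H
  1 × C: 2 H
  1 × C (aromatic): no H
  Total hydrogens = 10.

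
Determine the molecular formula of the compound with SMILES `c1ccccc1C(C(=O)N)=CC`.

C10H11NO

Heavy atoms from the SMILES: 10 C, 1 N, 1 O.
Implicit hydrogens by atom environment:
  5 × C (aromatic): 1 H each → 5
  2 × C: no H
  1 × C: 3 H
  1 × C: 1 H
  1 × C (aromatic): no H
  1 × N: 2 H
  1 × O: no H
  Total hydrogens = 11.
Molecular formula: C10H11NO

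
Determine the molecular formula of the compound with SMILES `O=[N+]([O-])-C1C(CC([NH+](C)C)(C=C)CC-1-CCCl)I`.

Heavy atoms from the SMILES: 12 C, 1 Cl, 1 I, 2 N, 2 O.
Implicit hydrogens by atom environment:
  5 × C: 2 H each → 10
  4 × C: 1 H each → 4
  2 × C: 3 H each → 6
  1 × C: no H
  1 × Cl: no H
  1 × I: no H
  1 × N (charge +1): 1 H
  1 × N (charge +1): no H
  1 × O: no H
  1 × O (charge -1): no H
  Total hydrogens = 21.
Net charge +1.
Molecular formula: C12H21ClIN2O2+

C12H21ClIN2O2+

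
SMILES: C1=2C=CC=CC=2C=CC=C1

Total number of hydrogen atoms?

Hydrogens are implicit in SMILES; fill each atom to its normal valence:
  8 × C (aromatic): 1 H each → 8
  2 × C (aromatic): no H
  Total hydrogens = 8.

8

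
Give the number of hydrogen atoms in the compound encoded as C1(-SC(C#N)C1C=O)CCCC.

Hydrogens are implicit in SMILES; fill each atom to its normal valence:
  4 × C: 1 H each → 4
  3 × C: 2 H each → 6
  1 × C: 3 H
  1 × C: no H
  1 × N: no H
  1 × O: no H
  1 × S: no H
  Total hydrogens = 13.

13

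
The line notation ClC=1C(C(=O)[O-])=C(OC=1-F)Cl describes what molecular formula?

C5Cl2FO3-

Heavy atoms from the SMILES: 5 C, 2 Cl, 1 F, 3 O.
Implicit hydrogens by atom environment:
  4 × C (aromatic): no H
  2 × Cl: no H
  1 × C: no H
  1 × F: no H
  1 × O (aromatic): no H
  1 × O: no H
  1 × O (charge -1): no H
  Total hydrogens = 0.
Net charge -1.
Molecular formula: C5Cl2FO3-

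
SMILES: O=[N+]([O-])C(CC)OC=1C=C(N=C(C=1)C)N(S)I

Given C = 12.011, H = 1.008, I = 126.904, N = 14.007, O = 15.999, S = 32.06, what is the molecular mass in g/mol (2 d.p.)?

Molecular formula: C9H12IN3O3S.
M = 9×12.011 + 12×1.008 + 1×126.904 + 3×14.007 + 3×15.999 + 1×32.06 = 369.18 g/mol.

369.18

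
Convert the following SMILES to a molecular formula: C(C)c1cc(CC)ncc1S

C9H13NS

Heavy atoms from the SMILES: 9 C, 1 N, 1 S.
Implicit hydrogens by atom environment:
  3 × C (aromatic): no H
  2 × C: 3 H each → 6
  2 × C: 2 H each → 4
  2 × C (aromatic): 1 H each → 2
  1 × N (aromatic): no H
  1 × S: 1 H
  Total hydrogens = 13.
Molecular formula: C9H13NS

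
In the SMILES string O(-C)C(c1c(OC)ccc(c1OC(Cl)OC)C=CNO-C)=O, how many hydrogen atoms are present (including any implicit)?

18

Hydrogens are implicit in SMILES; fill each atom to its normal valence:
  6 × O: no H
  4 × C: 3 H each → 12
  4 × C (aromatic): no H
  3 × C: 1 H each → 3
  2 × C (aromatic): 1 H each → 2
  1 × C: no H
  1 × Cl: no H
  1 × N: 1 H
  Total hydrogens = 18.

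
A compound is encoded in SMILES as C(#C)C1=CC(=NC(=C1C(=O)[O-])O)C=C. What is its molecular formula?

Heavy atoms from the SMILES: 10 C, 1 N, 3 O.
Implicit hydrogens by atom environment:
  4 × C (aromatic): no H
  2 × C: 1 H each → 2
  2 × C: no H
  1 × C: 2 H
  1 × C (aromatic): 1 H
  1 × N (aromatic): no H
  1 × O: 1 H
  1 × O: no H
  1 × O (charge -1): no H
  Total hydrogens = 6.
Net charge -1.
Molecular formula: C10H6NO3-

C10H6NO3-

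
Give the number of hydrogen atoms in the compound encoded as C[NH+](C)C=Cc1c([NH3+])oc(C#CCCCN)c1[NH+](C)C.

Hydrogens are implicit in SMILES; fill each atom to its normal valence:
  4 × C: 3 H each → 12
  4 × C (aromatic): no H
  3 × C: 2 H each → 6
  2 × C: 1 H each → 2
  2 × C: no H
  2 × N (charge +1): 1 H each → 2
  1 × N (charge +1): 3 H
  1 × N: 2 H
  1 × O (aromatic): no H
  Total hydrogens = 27.

27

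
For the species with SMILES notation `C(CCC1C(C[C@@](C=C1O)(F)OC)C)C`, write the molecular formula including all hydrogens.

Heavy atoms from the SMILES: 12 C, 1 F, 2 O.
Implicit hydrogens by atom environment:
  4 × C: 2 H each → 8
  3 × C: 3 H each → 9
  3 × C: 1 H each → 3
  2 × C: no H
  1 × F: no H
  1 × O: 1 H
  1 × O: no H
  Total hydrogens = 21.
Molecular formula: C12H21FO2

C12H21FO2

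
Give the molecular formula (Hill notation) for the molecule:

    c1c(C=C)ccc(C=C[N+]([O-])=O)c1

C10H9NO2

Heavy atoms from the SMILES: 10 C, 1 N, 2 O.
Implicit hydrogens by atom environment:
  4 × C (aromatic): 1 H each → 4
  3 × C: 1 H each → 3
  2 × C (aromatic): no H
  1 × C: 2 H
  1 × N (charge +1): no H
  1 × O: no H
  1 × O (charge -1): no H
  Total hydrogens = 9.
Molecular formula: C10H9NO2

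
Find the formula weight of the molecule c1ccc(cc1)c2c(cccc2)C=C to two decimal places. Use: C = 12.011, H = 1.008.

180.25

Molecular formula: C14H12.
M = 14×12.011 + 12×1.008 = 180.25 g/mol.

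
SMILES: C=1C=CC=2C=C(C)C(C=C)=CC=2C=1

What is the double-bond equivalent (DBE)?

8

Molecular formula from the SMILES: C13H12.
DoU = (2C + 2 + N − H − X)/2 = (2·13 + 2 + 0 − 12 − 0)/2 = 16/2 = 8.
(Structurally: 2 ring(s) + 6 π bond(s) = 8.)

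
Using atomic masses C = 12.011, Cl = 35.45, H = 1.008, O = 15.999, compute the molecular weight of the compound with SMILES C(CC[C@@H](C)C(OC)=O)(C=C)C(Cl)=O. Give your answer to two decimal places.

218.68

Molecular formula: C10H15ClO3.
M = 10×12.011 + 1×35.45 + 15×1.008 + 3×15.999 = 218.68 g/mol.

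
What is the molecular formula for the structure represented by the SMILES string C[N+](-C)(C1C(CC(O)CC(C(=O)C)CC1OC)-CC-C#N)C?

Heavy atoms from the SMILES: 17 C, 2 N, 3 O.
Implicit hydrogens by atom environment:
  5 × C: 3 H each → 15
  5 × C: 2 H each → 10
  5 × C: 1 H each → 5
  2 × C: no H
  2 × O: no H
  1 × N (charge +1): no H
  1 × N: no H
  1 × O: 1 H
  Total hydrogens = 31.
Net charge +1.
Molecular formula: C17H31N2O3+

C17H31N2O3+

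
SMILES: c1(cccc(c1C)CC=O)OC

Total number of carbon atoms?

The symbol for carbon appears 10 times in the SMILES. Lowercase c denotes aromatic carbon and counts toward C.

10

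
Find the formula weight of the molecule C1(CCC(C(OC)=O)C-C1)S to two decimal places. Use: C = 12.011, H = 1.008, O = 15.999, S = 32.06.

174.26

Molecular formula: C8H14O2S.
M = 8×12.011 + 14×1.008 + 2×15.999 + 1×32.06 = 174.26 g/mol.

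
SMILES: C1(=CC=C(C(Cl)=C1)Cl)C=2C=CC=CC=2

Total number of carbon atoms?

12

The symbol for carbon appears 12 times in the SMILES. (Cl is a single chlorine, not C + l.)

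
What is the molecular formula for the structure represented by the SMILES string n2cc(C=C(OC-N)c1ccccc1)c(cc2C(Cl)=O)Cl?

Heavy atoms from the SMILES: 15 C, 2 Cl, 2 N, 2 O.
Implicit hydrogens by atom environment:
  7 × C (aromatic): 1 H each → 7
  4 × C (aromatic): no H
  2 × C: no H
  2 × Cl: no H
  2 × O: no H
  1 × C: 2 H
  1 × C: 1 H
  1 × N: 2 H
  1 × N (aromatic): no H
  Total hydrogens = 12.
Molecular formula: C15H12Cl2N2O2

C15H12Cl2N2O2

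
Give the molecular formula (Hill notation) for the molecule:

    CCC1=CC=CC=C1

C8H10

Heavy atoms from the SMILES: 8 C.
Implicit hydrogens by atom environment:
  5 × C (aromatic): 1 H each → 5
  1 × C: 3 H
  1 × C: 2 H
  1 × C (aromatic): no H
  Total hydrogens = 10.
Molecular formula: C8H10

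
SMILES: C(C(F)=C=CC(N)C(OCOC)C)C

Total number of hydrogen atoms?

Hydrogens are implicit in SMILES; fill each atom to its normal valence:
  3 × C: 3 H each → 9
  3 × C: 1 H each → 3
  2 × C: 2 H each → 4
  2 × C: no H
  2 × O: no H
  1 × F: no H
  1 × N: 2 H
  Total hydrogens = 18.

18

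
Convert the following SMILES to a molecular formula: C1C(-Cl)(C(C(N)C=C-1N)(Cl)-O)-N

Heavy atoms from the SMILES: 6 C, 2 Cl, 3 N, 1 O.
Implicit hydrogens by atom environment:
  3 × C: no H
  3 × N: 2 H each → 6
  2 × C: 1 H each → 2
  2 × Cl: no H
  1 × C: 2 H
  1 × O: 1 H
  Total hydrogens = 11.
Molecular formula: C6H11Cl2N3O

C6H11Cl2N3O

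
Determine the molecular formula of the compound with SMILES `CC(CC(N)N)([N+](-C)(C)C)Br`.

Heavy atoms from the SMILES: 1 Br, 7 C, 3 N.
Implicit hydrogens by atom environment:
  4 × C: 3 H each → 12
  2 × N: 2 H each → 4
  1 × Br: no H
  1 × C: 2 H
  1 × C: 1 H
  1 × C: no H
  1 × N (charge +1): no H
  Total hydrogens = 19.
Net charge +1.
Molecular formula: C7H19BrN3+

C7H19BrN3+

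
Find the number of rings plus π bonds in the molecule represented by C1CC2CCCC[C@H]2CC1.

Molecular formula from the SMILES: C10H18.
DoU = (2C + 2 + N − H − X)/2 = (2·10 + 2 + 0 − 18 − 0)/2 = 4/2 = 2.
(Structurally: 2 ring(s) + 0 π bond(s) = 2.)

2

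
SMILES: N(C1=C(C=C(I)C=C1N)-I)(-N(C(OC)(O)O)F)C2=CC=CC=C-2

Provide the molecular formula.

C14H14FI2N3O3

Heavy atoms from the SMILES: 14 C, 1 F, 2 I, 3 N, 3 O.
Implicit hydrogens by atom environment:
  7 × C (aromatic): 1 H each → 7
  5 × C (aromatic): no H
  2 × I: no H
  2 × N: no H
  2 × O: 1 H each → 2
  1 × C: 3 H
  1 × C: no H
  1 × F: no H
  1 × N: 2 H
  1 × O: no H
  Total hydrogens = 14.
Molecular formula: C14H14FI2N3O3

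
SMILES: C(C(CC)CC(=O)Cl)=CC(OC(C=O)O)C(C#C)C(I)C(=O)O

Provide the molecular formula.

C15H18ClIO6

Heavy atoms from the SMILES: 15 C, 1 Cl, 1 I, 6 O.
Implicit hydrogens by atom environment:
  9 × C: 1 H each → 9
  4 × O: no H
  3 × C: no H
  2 × C: 2 H each → 4
  2 × O: 1 H each → 2
  1 × C: 3 H
  1 × Cl: no H
  1 × I: no H
  Total hydrogens = 18.
Molecular formula: C15H18ClIO6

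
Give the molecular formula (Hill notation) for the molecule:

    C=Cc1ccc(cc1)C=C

Heavy atoms from the SMILES: 10 C.
Implicit hydrogens by atom environment:
  4 × C (aromatic): 1 H each → 4
  2 × C: 2 H each → 4
  2 × C: 1 H each → 2
  2 × C (aromatic): no H
  Total hydrogens = 10.
Molecular formula: C10H10

C10H10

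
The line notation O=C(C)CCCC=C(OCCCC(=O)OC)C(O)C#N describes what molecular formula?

Heavy atoms from the SMILES: 14 C, 1 N, 5 O.
Implicit hydrogens by atom environment:
  6 × C: 2 H each → 12
  4 × C: no H
  4 × O: no H
  2 × C: 3 H each → 6
  2 × C: 1 H each → 2
  1 × N: no H
  1 × O: 1 H
  Total hydrogens = 21.
Molecular formula: C14H21NO5

C14H21NO5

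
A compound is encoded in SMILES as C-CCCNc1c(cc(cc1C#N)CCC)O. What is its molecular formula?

C14H20N2O

Heavy atoms from the SMILES: 14 C, 2 N, 1 O.
Implicit hydrogens by atom environment:
  5 × C: 2 H each → 10
  4 × C (aromatic): no H
  2 × C: 3 H each → 6
  2 × C (aromatic): 1 H each → 2
  1 × C: no H
  1 × N: 1 H
  1 × N: no H
  1 × O: 1 H
  Total hydrogens = 20.
Molecular formula: C14H20N2O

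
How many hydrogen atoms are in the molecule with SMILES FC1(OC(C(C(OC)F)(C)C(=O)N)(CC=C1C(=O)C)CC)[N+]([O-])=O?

Hydrogens are implicit in SMILES; fill each atom to its normal valence:
  6 × C: no H
  5 × O: no H
  4 × C: 3 H each → 12
  2 × C: 2 H each → 4
  2 × C: 1 H each → 2
  2 × F: no H
  1 × N: 2 H
  1 × N (charge +1): no H
  1 × O (charge -1): no H
  Total hydrogens = 20.

20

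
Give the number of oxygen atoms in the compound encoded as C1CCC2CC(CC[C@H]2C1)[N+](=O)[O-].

2

The symbol for oxygen appears 2 times in the SMILES.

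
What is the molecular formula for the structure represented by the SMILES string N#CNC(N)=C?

C3H5N3

Heavy atoms from the SMILES: 3 C, 3 N.
Implicit hydrogens by atom environment:
  2 × C: no H
  1 × C: 2 H
  1 × N: 2 H
  1 × N: 1 H
  1 × N: no H
  Total hydrogens = 5.
Molecular formula: C3H5N3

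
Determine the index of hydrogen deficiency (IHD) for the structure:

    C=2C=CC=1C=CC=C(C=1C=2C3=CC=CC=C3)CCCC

11

Molecular formula from the SMILES: C20H20.
DoU = (2C + 2 + N − H − X)/2 = (2·20 + 2 + 0 − 20 − 0)/2 = 22/2 = 11.
(Structurally: 3 ring(s) + 8 π bond(s) = 11.)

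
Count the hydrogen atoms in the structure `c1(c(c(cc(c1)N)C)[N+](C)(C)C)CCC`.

23

Hydrogens are implicit in SMILES; fill each atom to its normal valence:
  5 × C: 3 H each → 15
  4 × C (aromatic): no H
  2 × C: 2 H each → 4
  2 × C (aromatic): 1 H each → 2
  1 × N: 2 H
  1 × N (charge +1): no H
  Total hydrogens = 23.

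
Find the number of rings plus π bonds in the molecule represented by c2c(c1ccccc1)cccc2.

8

Molecular formula from the SMILES: C12H10.
DoU = (2C + 2 + N − H − X)/2 = (2·12 + 2 + 0 − 10 − 0)/2 = 16/2 = 8.
(Structurally: 2 ring(s) + 6 π bond(s) = 8.)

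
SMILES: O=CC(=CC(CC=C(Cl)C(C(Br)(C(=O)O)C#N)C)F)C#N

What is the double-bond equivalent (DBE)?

8

Molecular formula from the SMILES: C13H11BrClFN2O3.
DoU = (2C + 2 + N − H − X)/2 = (2·13 + 2 + 2 − 11 − 3)/2 = 16/2 = 8.
(Structurally: 0 ring(s) + 8 π bond(s) = 8.)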